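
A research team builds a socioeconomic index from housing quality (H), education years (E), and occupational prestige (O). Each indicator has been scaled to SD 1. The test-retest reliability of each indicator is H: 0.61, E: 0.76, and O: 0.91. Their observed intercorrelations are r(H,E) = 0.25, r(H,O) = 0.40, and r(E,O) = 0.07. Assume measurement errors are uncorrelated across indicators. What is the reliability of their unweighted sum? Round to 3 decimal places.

Var(H+E+O) = 3 + 2·[0.25 + 0.40 + 0.07] = 3 + 1.44 = 4.44.
With uncorrelated errors the cross-covariances are all true-score covariance, so they carry over unchanged; only the diagonal terms shrink to ρᵢσᵢ².
True-score variance = [0.61 + 0.76 + 0.91] + 1.44 = 2.28 + 1.44 = 3.72.
Reliability = 3.72 / 4.44 = 0.838.

0.838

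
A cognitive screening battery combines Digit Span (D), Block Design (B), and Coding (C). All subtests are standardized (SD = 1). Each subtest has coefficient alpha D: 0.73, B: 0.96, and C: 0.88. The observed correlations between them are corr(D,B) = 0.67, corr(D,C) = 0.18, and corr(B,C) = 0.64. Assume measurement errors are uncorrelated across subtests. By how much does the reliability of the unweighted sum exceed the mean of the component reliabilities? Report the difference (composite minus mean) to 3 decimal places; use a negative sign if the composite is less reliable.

0.071

Var(sum) = 3 + 2.98 = 5.98; true-score variance = 2.57 + 2.98 = 5.55; composite reliability = 0.9281.
Mean component reliability = 0.8567.
Difference = 0.9281 − 0.8567 = 0.071.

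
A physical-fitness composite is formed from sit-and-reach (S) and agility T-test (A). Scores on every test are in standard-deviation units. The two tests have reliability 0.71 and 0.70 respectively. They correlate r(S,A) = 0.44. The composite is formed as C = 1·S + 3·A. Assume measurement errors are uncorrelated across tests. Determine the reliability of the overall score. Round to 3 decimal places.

Var(C) = 1 + 3² + 2·[3·0.44] = 10 + 2.64 = 12.64.
Under uncorrelated errors the observed covariances equal the true-score covariances, so only the own-variance terms attenuate.
True-score variance = [0.71 + 3²·0.70] + 2.64 = 7.01 + 2.64 = 9.65.
Reliability = 9.65 / 12.64 = 0.763.

0.763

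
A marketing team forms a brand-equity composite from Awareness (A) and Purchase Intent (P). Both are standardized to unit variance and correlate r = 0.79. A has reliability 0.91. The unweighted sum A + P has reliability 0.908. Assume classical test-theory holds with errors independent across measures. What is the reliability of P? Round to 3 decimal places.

0.761

Var(A+P) = 2 + 2·0.79 = 3.580.
True-score variance = ρ_A + ρ_P + 2·0.79, so 0.908 = (0.91 + ρ_P + 1.58) / 3.580.
ρ_P = 0.908·3.580 − 0.91 − 1.58 = 0.761.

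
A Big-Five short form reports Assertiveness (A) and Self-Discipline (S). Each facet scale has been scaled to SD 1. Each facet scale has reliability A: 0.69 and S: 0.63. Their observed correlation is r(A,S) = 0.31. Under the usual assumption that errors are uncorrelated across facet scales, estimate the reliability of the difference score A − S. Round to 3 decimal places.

Var(A−S) = 1 + 1 − 2·0.31 = 2 − 0.62 = 1.38.
Because errors are independent across components, Cov(Tᵢ,Tⱼ) = Cov(Xᵢ,Xⱼ); the off-diagonal part of the true-score variance is the same as above.
True-score variance = [0.69 + 0.63] − 0.62 = 1.32 − 0.62 = 0.7.
Reliability = 0.7 / 1.38 = 0.507.

0.507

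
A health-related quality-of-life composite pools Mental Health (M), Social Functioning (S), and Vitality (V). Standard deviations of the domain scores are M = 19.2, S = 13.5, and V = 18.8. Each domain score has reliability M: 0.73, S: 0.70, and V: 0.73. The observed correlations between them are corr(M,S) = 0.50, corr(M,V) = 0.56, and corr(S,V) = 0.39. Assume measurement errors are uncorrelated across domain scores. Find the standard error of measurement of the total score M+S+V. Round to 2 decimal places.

15.80

Var(total) = 904.33 + 861.439 = 1765.77.
True-score variance = 654.693 + 861.439 = 1516.13, so reliability = 0.8586.
Error variance = 1765.77 − 1516.13 = 249.637; SEM = √249.637 = 15.80.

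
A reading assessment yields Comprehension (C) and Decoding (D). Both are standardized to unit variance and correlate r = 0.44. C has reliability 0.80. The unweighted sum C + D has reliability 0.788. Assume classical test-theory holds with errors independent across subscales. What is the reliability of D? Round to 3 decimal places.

0.589

Var(C+D) = 2 + 2·0.44 = 2.880.
True-score variance = ρ_C + ρ_D + 2·0.44, so 0.788 = (0.80 + ρ_D + 0.88) / 2.880.
ρ_D = 0.788·2.880 − 0.80 − 0.88 = 0.589.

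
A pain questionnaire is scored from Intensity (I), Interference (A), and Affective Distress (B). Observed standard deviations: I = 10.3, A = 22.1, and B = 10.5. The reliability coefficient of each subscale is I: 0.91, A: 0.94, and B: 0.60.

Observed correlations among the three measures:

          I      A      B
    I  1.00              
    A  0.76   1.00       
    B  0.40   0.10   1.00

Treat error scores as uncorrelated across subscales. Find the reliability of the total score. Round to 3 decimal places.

Var(I+A+B) = 10.3² + 22.1² + 10.5² + 2·[10.3·22.1·0.76 + 10.3·10.5·0.40 + 22.1·10.5·0.10] = 704.75 + 478.928 = 1183.68.
Because errors are independent across components, Cov(Tᵢ,Tⱼ) = Cov(Xᵢ,Xⱼ); the off-diagonal part of the true-score variance is the same as above.
True-score variance = [10.3²·0.91 + 22.1²·0.94 + 10.5²·0.60] + 478.928 = 621.797 + 478.928 = 1100.72.
Reliability = 1100.72 / 1183.68 = 0.930.

0.930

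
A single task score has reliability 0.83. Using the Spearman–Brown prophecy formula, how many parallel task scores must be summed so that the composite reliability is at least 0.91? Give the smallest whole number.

k ≥ ρ*(1−ρ₁)/(ρ₁(1−ρ*)) = 0.91·0.17 / (0.83·0.09) = 2.071.
Smallest integer k = 3.

3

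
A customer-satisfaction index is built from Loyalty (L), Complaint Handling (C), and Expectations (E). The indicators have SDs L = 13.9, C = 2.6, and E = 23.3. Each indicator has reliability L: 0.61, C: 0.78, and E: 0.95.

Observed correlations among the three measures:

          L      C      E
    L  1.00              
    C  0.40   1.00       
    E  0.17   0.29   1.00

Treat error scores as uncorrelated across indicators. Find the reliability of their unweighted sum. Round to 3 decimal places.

Var(L+C+E) = 13.9² + 2.6² + 23.3² + 2·[13.9·2.6·0.40 + 13.9·23.3·0.17 + 2.6·23.3·0.29] = 742.86 + 174.164 = 917.024.
With uncorrelated errors the cross-covariances are all true-score covariance, so they carry over unchanged; only the diagonal terms shrink to ρᵢσᵢ².
True-score variance = [13.9²·0.61 + 2.6²·0.78 + 23.3²·0.95] + 174.164 = 638.876 + 174.164 = 813.041.
Reliability = 813.041 / 917.024 = 0.887.

0.887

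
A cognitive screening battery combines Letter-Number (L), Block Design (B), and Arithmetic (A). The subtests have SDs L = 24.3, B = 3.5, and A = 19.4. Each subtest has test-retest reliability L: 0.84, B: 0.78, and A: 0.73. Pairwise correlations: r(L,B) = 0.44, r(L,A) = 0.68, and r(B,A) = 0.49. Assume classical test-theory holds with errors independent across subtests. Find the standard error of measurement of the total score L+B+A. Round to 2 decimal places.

Var(total) = 979.1 + 782.517 = 1761.62.
True-score variance = 780.309 + 782.517 = 1562.83, so reliability = 0.8872.
Error variance = 1761.62 − 1562.83 = 198.791; SEM = √198.791 = 14.10.

14.10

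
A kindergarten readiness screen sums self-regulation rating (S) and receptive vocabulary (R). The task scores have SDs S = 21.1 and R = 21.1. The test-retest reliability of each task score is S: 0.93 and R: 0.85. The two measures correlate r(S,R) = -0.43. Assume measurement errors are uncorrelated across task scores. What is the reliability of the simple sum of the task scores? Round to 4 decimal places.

Var(S+R) = 21.1² + 21.1² + 2·[21.1·21.1·(-0.43)] = 890.42 − 382.881 = 507.539.
Under uncorrelated errors the observed covariances equal the true-score covariances, so only the own-variance terms attenuate.
True-score variance = [21.1²·0.93 + 21.1²·0.85] − 382.881 = 792.474 − 382.881 = 409.593.
Reliability = 409.593 / 507.539 = 0.8070.

0.8070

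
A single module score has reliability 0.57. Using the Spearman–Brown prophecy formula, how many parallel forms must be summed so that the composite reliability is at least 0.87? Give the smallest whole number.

6

k ≥ ρ*(1−ρ₁)/(ρ₁(1−ρ*)) = 0.87·0.43 / (0.57·0.13) = 5.049.
Smallest integer k = 6.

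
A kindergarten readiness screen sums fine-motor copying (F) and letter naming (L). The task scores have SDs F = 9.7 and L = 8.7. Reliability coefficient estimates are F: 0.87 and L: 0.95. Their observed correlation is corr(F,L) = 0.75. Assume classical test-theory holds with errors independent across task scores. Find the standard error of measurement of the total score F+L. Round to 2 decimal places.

Var(total) = 169.78 + 126.585 = 296.365.
True-score variance = 153.764 + 126.585 = 280.349, so reliability = 0.9460.
Error variance = 296.365 − 280.349 = 16.0162; SEM = √16.0162 = 4.00.

4.00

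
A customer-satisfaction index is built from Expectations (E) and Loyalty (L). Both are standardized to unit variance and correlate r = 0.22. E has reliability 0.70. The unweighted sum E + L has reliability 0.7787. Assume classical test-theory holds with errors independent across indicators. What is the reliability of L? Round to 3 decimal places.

0.760

Var(E+L) = 2 + 2·0.22 = 2.440.
True-score variance = ρ_E + ρ_L + 2·0.22, so 0.7787 = (0.70 + ρ_L + 0.44) / 2.440.
ρ_L = 0.7787·2.440 − 0.70 − 0.44 = 0.760.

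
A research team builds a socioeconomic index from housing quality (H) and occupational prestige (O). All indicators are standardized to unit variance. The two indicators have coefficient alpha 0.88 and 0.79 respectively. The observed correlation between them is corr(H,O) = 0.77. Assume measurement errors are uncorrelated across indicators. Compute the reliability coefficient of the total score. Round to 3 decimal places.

0.907

Var(H+O) = 2 + 2·[0.77] = 2 + 1.54 = 3.54.
With uncorrelated errors the cross-covariances are all true-score covariance, so they carry over unchanged; only the diagonal terms shrink to ρᵢσᵢ².
True-score variance = [0.88 + 0.79] + 1.54 = 1.67 + 1.54 = 3.21.
Reliability = 3.21 / 3.54 = 0.907.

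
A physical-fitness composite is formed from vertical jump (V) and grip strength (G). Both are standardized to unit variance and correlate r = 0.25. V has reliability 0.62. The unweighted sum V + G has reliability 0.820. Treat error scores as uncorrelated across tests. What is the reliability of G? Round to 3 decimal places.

Var(V+G) = 2 + 2·0.25 = 2.500.
True-score variance = ρ_V + ρ_G + 2·0.25, so 0.820 = (0.62 + ρ_G + 0.50) / 2.500.
ρ_G = 0.820·2.500 − 0.62 − 0.50 = 0.930.

0.930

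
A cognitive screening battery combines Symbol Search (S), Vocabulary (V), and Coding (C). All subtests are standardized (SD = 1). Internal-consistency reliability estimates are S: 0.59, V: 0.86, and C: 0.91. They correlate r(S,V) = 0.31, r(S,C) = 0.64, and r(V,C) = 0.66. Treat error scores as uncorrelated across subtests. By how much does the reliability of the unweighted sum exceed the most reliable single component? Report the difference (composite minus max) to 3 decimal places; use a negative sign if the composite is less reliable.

-0.013

Var(sum) = 3 + 3.22 = 6.22; true-score variance = 2.36 + 3.22 = 5.58; composite reliability = 0.8971.
Max component reliability = 0.9100.
Difference = 0.8971 − 0.9100 = -0.013.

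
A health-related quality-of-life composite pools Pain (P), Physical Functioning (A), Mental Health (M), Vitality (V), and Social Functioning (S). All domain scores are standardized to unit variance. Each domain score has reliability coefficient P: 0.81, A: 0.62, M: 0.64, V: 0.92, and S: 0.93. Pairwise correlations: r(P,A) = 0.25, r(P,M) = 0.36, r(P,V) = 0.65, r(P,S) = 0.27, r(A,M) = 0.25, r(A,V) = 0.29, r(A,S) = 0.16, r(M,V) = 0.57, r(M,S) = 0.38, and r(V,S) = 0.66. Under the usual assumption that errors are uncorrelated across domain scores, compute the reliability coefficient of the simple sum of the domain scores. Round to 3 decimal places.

Var(P+A+M+V+S) = 5 + 2·[0.25 + 0.36 + 0.65 + 0.27 + 0.25 + 0.29 + 0.16 + 0.57 + 0.38 + 0.66] = 5 + 7.68 = 12.68.
With uncorrelated errors the cross-covariances are all true-score covariance, so they carry over unchanged; only the diagonal terms shrink to ρᵢσᵢ².
True-score variance = [0.81 + 0.62 + 0.64 + 0.92 + 0.93] + 7.68 = 3.92 + 7.68 = 11.6.
Reliability = 11.6 / 12.68 = 0.915.

0.915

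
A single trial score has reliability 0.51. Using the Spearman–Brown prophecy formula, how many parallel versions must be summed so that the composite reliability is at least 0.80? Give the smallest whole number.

k ≥ ρ*(1−ρ₁)/(ρ₁(1−ρ*)) = 0.80·0.49 / (0.51·0.20) = 3.843.
Smallest integer k = 4.

4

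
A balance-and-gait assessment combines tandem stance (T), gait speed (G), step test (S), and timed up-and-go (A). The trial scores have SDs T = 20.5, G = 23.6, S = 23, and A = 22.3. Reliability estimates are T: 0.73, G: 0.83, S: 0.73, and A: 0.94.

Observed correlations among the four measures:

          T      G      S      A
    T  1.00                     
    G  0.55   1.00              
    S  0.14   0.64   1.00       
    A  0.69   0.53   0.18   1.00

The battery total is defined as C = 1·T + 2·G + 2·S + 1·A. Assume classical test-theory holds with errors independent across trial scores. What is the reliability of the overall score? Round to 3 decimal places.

0.905

Var(C) = 20.5² + 2²·23.6² + 2²·23² + 22.3² + 2·[2·20.5·23.6·0.55 + 2·20.5·23·0.14 + 20.5·22.3·0.69 + 4·23.6·23·0.64 + 2·23.6·22.3·0.53 + 2·23·22.3·0.18] = 5261.38 + 6223.4 = 11484.8.
Under uncorrelated errors the observed covariances equal the true-score covariances, so only the own-variance terms attenuate.
True-score variance = [20.5²·0.73 + 2²·23.6²·0.83 + 2²·23²·0.73 + 22.3²·0.94] + 6223.4 = 4168.02 + 6223.4 = 10391.4.
Reliability = 10391.4 / 11484.8 = 0.905.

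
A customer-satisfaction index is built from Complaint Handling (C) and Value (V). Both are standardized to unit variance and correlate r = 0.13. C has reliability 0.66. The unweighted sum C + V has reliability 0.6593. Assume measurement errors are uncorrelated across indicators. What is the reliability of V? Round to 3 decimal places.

0.570

Var(C+V) = 2 + 2·0.13 = 2.260.
True-score variance = ρ_C + ρ_V + 2·0.13, so 0.6593 = (0.66 + ρ_V + 0.26) / 2.260.
ρ_V = 0.6593·2.260 − 0.66 − 0.26 = 0.570.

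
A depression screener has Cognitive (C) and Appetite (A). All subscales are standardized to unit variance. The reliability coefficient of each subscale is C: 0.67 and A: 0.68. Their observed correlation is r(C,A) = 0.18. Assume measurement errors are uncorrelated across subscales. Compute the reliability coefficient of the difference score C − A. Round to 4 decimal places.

0.6037

Var(C−A) = 1 + 1 − 2·0.18 = 2 − 0.36 = 1.64.
With uncorrelated errors the cross-covariances are all true-score covariance, so they carry over unchanged; only the diagonal terms shrink to ρᵢσᵢ².
True-score variance = [0.67 + 0.68] − 0.36 = 1.35 − 0.36 = 0.99.
Reliability = 0.99 / 1.64 = 0.6037.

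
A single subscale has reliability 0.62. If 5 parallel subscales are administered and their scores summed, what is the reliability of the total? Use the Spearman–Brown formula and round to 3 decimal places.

ρ_k = kρ / (1 + (k−1)ρ) = 5·0.62 / (1 + 4·0.62) = 3.100 / 3.480 = 0.891.

0.891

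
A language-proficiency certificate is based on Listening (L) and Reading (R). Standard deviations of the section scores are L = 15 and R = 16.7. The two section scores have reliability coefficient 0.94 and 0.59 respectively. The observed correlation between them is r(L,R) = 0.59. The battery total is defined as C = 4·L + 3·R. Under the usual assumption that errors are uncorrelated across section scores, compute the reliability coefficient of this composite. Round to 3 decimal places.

0.871

Var(C) = 4²·15² + 3²·16.7² + 2·[12·15·16.7·0.59] = 6110.01 + 3547.08 = 9657.09.
Under uncorrelated errors the observed covariances equal the true-score covariances, so only the own-variance terms attenuate.
True-score variance = [4²·15²·0.94 + 3²·16.7²·0.59] + 3547.08 = 4864.91 + 3547.08 = 8411.99.
Reliability = 8411.99 / 9657.09 = 0.871.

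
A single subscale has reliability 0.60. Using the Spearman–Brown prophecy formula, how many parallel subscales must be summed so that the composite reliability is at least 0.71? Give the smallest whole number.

k ≥ ρ*(1−ρ₁)/(ρ₁(1−ρ*)) = 0.71·0.40 / (0.60·0.29) = 1.632.
Smallest integer k = 2.

2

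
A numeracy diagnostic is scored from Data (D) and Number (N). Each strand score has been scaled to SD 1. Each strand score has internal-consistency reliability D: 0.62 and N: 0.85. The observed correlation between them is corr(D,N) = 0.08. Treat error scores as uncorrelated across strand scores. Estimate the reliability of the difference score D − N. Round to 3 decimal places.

0.712

Var(D−N) = 1 + 1 − 2·0.08 = 2 − 0.16 = 1.84.
With uncorrelated errors the cross-covariances are all true-score covariance, so they carry over unchanged; only the diagonal terms shrink to ρᵢσᵢ².
True-score variance = [0.62 + 0.85] − 0.16 = 1.47 − 0.16 = 1.31.
Reliability = 1.31 / 1.84 = 0.712.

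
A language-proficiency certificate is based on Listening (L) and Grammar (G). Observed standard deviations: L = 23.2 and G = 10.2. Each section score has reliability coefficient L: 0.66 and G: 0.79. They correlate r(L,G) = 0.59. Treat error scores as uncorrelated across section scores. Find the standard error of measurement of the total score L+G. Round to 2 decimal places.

Var(total) = 642.28 + 279.235 = 921.515.
True-score variance = 437.43 + 279.235 = 716.665, so reliability = 0.7777.
Error variance = 921.515 − 716.665 = 204.85; SEM = √204.85 = 14.31.

14.31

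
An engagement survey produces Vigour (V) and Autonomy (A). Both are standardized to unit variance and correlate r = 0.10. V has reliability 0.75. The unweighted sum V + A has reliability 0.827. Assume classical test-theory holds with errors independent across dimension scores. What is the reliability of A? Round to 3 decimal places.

0.869

Var(V+A) = 2 + 2·0.10 = 2.200.
True-score variance = ρ_V + ρ_A + 2·0.10, so 0.827 = (0.75 + ρ_A + 0.20) / 2.200.
ρ_A = 0.827·2.200 − 0.75 − 0.20 = 0.869.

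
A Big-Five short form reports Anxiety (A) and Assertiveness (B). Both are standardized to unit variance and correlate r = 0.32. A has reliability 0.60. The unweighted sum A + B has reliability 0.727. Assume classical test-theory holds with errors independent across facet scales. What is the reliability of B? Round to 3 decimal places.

0.679

Var(A+B) = 2 + 2·0.32 = 2.640.
True-score variance = ρ_A + ρ_B + 2·0.32, so 0.727 = (0.60 + ρ_B + 0.64) / 2.640.
ρ_B = 0.727·2.640 − 0.60 − 0.64 = 0.679.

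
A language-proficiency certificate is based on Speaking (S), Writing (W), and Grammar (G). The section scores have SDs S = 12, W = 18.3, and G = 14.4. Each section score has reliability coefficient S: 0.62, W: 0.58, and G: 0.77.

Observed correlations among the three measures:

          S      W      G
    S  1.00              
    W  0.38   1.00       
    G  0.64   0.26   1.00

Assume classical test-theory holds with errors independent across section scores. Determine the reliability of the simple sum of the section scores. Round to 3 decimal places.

Var(S+W+G) = 12² + 18.3² + 14.4² + 2·[12·18.3·0.38 + 12·14.4·0.64 + 18.3·14.4·0.26] = 686.25 + 525.11 = 1211.36.
Under uncorrelated errors the observed covariances equal the true-score covariances, so only the own-variance terms attenuate.
True-score variance = [12²·0.62 + 18.3²·0.58 + 14.4²·0.77] + 525.11 = 443.183 + 525.11 = 968.294.
Reliability = 968.294 / 1211.36 = 0.799.

0.799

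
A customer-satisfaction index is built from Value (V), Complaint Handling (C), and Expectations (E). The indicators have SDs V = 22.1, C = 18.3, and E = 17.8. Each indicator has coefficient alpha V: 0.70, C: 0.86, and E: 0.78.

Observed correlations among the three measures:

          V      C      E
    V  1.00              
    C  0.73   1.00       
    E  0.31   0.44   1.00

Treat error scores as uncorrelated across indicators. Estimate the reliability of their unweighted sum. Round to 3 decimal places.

0.884

Var(V+C+E) = 22.1² + 18.3² + 17.8² + 2·[22.1·18.3·0.73 + 22.1·17.8·0.31 + 18.3·17.8·0.44] = 1140.14 + 1121.01 = 2261.15.
Because errors are independent across components, Cov(Tᵢ,Tⱼ) = Cov(Xᵢ,Xⱼ); the off-diagonal part of the true-score variance is the same as above.
True-score variance = [22.1²·0.70 + 18.3²·0.86 + 17.8²·0.78] + 1121.01 = 877.028 + 1121.01 = 1998.04.
Reliability = 1998.04 / 2261.15 = 0.884.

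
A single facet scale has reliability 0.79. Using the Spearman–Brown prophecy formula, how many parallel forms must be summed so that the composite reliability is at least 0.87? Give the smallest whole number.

2

k ≥ ρ*(1−ρ₁)/(ρ₁(1−ρ*)) = 0.87·0.21 / (0.79·0.13) = 1.779.
Smallest integer k = 2.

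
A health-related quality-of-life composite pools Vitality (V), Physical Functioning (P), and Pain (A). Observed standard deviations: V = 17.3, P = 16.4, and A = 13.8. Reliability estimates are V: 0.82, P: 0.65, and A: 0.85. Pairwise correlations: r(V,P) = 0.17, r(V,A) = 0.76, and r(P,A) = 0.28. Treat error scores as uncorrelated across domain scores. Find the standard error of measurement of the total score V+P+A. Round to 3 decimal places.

13.288

Var(total) = 758.69 + 586.089 = 1344.78.
True-score variance = 582.116 + 586.089 = 1168.2, so reliability = 0.8687.
Error variance = 1344.78 − 1168.2 = 176.574; SEM = √176.574 = 13.288.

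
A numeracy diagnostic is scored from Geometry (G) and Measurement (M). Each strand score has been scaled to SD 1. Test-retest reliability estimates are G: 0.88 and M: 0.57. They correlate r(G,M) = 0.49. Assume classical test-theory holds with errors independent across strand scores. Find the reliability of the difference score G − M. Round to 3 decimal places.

0.461

Var(G−M) = 1 + 1 − 2·0.49 = 2 − 0.98 = 1.02.
Because errors are independent across components, Cov(Tᵢ,Tⱼ) = Cov(Xᵢ,Xⱼ); the off-diagonal part of the true-score variance is the same as above.
True-score variance = [0.88 + 0.57] − 0.98 = 1.45 − 0.98 = 0.47.
Reliability = 0.47 / 1.02 = 0.461.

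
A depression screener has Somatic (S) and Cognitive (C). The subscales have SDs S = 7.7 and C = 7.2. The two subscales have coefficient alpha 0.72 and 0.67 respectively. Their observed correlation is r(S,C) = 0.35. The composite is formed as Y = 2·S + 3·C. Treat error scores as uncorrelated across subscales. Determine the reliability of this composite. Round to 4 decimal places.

Var(Y) = 2²·7.7² + 3²·7.2² + 2·[6·7.7·7.2·0.35] = 703.72 + 232.848 = 936.568.
Because errors are independent across components, Cov(Tᵢ,Tⱼ) = Cov(Xᵢ,Xⱼ); the off-diagonal part of the true-score variance is the same as above.
True-score variance = [2²·7.7²·0.72 + 3²·7.2²·0.67] + 232.848 = 483.35 + 232.848 = 716.198.
Reliability = 716.198 / 936.568 = 0.7647.

0.7647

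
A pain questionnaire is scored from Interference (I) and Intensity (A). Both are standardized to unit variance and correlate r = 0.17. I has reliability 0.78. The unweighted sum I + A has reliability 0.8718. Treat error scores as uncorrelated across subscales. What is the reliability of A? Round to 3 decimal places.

Var(I+A) = 2 + 2·0.17 = 2.340.
True-score variance = ρ_I + ρ_A + 2·0.17, so 0.8718 = (0.78 + ρ_A + 0.34) / 2.340.
ρ_A = 0.8718·2.340 − 0.78 − 0.34 = 0.920.

0.920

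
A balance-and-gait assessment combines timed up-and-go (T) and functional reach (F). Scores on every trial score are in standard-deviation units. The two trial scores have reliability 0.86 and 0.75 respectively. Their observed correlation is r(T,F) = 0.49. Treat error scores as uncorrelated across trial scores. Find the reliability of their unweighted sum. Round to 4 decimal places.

Var(T+F) = 2 + 2·[0.49] = 2 + 0.98 = 2.98.
Under uncorrelated errors the observed covariances equal the true-score covariances, so only the own-variance terms attenuate.
True-score variance = [0.86 + 0.75] + 0.98 = 1.61 + 0.98 = 2.59.
Reliability = 2.59 / 2.98 = 0.8691.

0.8691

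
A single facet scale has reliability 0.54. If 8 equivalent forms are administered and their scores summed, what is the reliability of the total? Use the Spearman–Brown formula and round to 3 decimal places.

0.904

ρ_k = kρ / (1 + (k−1)ρ) = 8·0.54 / (1 + 7·0.54) = 4.320 / 4.780 = 0.904.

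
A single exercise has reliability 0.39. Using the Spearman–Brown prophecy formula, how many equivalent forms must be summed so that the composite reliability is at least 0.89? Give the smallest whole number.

13

k ≥ ρ*(1−ρ₁)/(ρ₁(1−ρ*)) = 0.89·0.61 / (0.39·0.11) = 12.655.
Smallest integer k = 13.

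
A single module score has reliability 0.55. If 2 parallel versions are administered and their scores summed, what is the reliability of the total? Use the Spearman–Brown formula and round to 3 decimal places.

0.710

ρ_k = kρ / (1 + (k−1)ρ) = 2·0.55 / (1 + 1·0.55) = 1.100 / 1.550 = 0.710.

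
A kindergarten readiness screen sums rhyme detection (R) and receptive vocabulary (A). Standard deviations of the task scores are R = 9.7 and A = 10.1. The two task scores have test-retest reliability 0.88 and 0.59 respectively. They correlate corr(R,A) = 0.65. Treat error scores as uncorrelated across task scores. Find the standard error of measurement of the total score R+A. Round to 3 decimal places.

7.288

Var(total) = 196.1 + 127.361 = 323.461.
True-score variance = 142.985 + 127.361 = 270.346, so reliability = 0.8358.
Error variance = 323.461 − 270.346 = 53.1149; SEM = √53.1149 = 7.288.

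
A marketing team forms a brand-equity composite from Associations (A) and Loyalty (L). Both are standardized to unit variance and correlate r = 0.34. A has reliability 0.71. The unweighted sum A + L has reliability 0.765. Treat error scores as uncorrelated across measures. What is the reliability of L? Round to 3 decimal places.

Var(A+L) = 2 + 2·0.34 = 2.680.
True-score variance = ρ_A + ρ_L + 2·0.34, so 0.765 = (0.71 + ρ_L + 0.68) / 2.680.
ρ_L = 0.765·2.680 − 0.71 − 0.68 = 0.660.

0.660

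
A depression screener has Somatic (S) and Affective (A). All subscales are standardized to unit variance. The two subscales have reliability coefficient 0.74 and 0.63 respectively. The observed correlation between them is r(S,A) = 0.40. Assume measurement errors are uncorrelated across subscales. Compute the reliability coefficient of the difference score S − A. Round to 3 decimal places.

Var(S−A) = 1 + 1 − 2·0.40 = 2 − 0.8 = 1.2.
With uncorrelated errors the cross-covariances are all true-score covariance, so they carry over unchanged; only the diagonal terms shrink to ρᵢσᵢ².
True-score variance = [0.74 + 0.63] − 0.8 = 1.37 − 0.8 = 0.57.
Reliability = 0.57 / 1.2 = 0.475.

0.475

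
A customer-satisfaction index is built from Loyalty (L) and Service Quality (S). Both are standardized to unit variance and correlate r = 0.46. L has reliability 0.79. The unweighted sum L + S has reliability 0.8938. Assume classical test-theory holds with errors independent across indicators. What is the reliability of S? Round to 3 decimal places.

0.900

Var(L+S) = 2 + 2·0.46 = 2.920.
True-score variance = ρ_L + ρ_S + 2·0.46, so 0.8938 = (0.79 + ρ_S + 0.92) / 2.920.
ρ_S = 0.8938·2.920 − 0.79 − 0.92 = 0.900.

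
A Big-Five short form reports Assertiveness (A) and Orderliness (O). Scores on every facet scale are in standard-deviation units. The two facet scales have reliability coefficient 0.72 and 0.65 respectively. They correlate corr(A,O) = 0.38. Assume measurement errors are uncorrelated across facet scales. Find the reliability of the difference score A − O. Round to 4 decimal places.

Var(A−O) = 1 + 1 − 2·0.38 = 2 − 0.76 = 1.24.
Because errors are independent across components, Cov(Tᵢ,Tⱼ) = Cov(Xᵢ,Xⱼ); the off-diagonal part of the true-score variance is the same as above.
True-score variance = [0.72 + 0.65] − 0.76 = 1.37 − 0.76 = 0.61.
Reliability = 0.61 / 1.24 = 0.4919.

0.4919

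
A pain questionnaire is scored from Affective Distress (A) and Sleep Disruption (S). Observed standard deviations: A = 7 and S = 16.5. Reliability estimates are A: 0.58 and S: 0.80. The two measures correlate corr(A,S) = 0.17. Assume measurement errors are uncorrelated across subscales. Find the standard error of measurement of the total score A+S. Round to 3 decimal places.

8.662

Var(total) = 321.25 + 39.27 = 360.52.
True-score variance = 246.22 + 39.27 = 285.49, so reliability = 0.7919.
Error variance = 360.52 − 285.49 = 75.03; SEM = √75.03 = 8.662.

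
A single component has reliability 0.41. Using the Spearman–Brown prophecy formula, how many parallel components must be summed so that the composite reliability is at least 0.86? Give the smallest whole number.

k ≥ ρ*(1−ρ₁)/(ρ₁(1−ρ*)) = 0.86·0.59 / (0.41·0.14) = 8.840.
Smallest integer k = 9.

9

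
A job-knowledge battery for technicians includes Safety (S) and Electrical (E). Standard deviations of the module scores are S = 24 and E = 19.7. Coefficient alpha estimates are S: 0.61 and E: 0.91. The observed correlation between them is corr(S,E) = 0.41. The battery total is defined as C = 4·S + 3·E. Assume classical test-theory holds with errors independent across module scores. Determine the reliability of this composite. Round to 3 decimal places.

0.775

Var(C) = 4²·24² + 3²·19.7² + 2·[12·24·19.7·0.41] = 12708.8 + 4652.35 = 17361.2.
Under uncorrelated errors the observed covariances equal the true-score covariances, so only the own-variance terms attenuate.
True-score variance = [4²·24²·0.61 + 3²·19.7²·0.91] + 4652.35 = 8800.22 + 4652.35 = 13452.6.
Reliability = 13452.6 / 17361.2 = 0.775.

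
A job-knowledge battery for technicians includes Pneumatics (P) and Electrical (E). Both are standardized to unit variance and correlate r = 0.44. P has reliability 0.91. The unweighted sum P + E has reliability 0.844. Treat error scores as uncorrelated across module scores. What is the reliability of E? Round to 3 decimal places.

0.641

Var(P+E) = 2 + 2·0.44 = 2.880.
True-score variance = ρ_P + ρ_E + 2·0.44, so 0.844 = (0.91 + ρ_E + 0.88) / 2.880.
ρ_E = 0.844·2.880 − 0.91 − 0.88 = 0.641.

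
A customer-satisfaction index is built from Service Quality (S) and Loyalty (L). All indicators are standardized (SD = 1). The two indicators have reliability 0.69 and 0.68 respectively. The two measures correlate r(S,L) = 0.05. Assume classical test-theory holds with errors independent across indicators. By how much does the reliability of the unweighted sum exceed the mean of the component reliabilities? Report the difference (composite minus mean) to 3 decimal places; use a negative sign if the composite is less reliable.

0.015

Var(sum) = 2 + 0.1 = 2.1; true-score variance = 1.37 + 0.1 = 1.47; composite reliability = 0.7000.
Mean component reliability = 0.6850.
Difference = 0.7000 − 0.6850 = 0.015.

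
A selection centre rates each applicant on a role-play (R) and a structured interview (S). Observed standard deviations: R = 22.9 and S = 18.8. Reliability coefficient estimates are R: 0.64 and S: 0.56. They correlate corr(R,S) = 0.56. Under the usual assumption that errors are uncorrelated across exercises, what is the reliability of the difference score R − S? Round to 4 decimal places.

0.1298

Var(R−S) = 22.9² + 18.8² − 2·22.9·18.8·0.56 = 877.85 − 482.182 = 395.668.
Under uncorrelated errors the observed covariances equal the true-score covariances, so only the own-variance terms attenuate.
True-score variance = [22.9²·0.64 + 18.8²·0.56] − 482.182 = 533.549 − 482.182 = 51.3664.
Reliability = 51.3664 / 395.668 = 0.1298.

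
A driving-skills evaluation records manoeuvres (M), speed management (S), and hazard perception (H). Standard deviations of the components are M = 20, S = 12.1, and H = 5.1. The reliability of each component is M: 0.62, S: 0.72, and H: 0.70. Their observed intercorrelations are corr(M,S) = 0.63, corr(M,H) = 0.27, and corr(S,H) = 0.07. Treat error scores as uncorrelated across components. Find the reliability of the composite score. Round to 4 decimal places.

0.7866

Var(M+S+H) = 20² + 12.1² + 5.1² + 2·[20·12.1·0.63 + 20·5.1·0.27 + 12.1·5.1·0.07] = 572.42 + 368.639 = 941.059.
With uncorrelated errors the cross-covariances are all true-score covariance, so they carry over unchanged; only the diagonal terms shrink to ρᵢσᵢ².
True-score variance = [20²·0.62 + 12.1²·0.72 + 5.1²·0.70] + 368.639 = 371.622 + 368.639 = 740.262.
Reliability = 740.262 / 941.059 = 0.7866.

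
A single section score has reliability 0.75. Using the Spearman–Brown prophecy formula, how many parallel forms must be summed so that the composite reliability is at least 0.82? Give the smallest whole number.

k ≥ ρ*(1−ρ₁)/(ρ₁(1−ρ*)) = 0.82·0.25 / (0.75·0.18) = 1.519.
Smallest integer k = 2.

2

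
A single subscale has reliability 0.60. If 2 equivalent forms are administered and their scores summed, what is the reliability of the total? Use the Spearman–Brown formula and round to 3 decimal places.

0.750

ρ_k = kρ / (1 + (k−1)ρ) = 2·0.60 / (1 + 1·0.60) = 1.200 / 1.600 = 0.750.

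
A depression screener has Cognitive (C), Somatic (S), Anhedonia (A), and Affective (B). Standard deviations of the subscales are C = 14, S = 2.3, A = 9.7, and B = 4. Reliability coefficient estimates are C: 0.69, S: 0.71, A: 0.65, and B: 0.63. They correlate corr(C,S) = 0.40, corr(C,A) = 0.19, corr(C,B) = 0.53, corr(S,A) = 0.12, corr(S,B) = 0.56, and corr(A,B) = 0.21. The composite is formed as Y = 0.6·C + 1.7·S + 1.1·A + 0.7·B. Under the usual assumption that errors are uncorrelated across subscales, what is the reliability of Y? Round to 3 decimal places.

0.789

Var(Y) = 0.6²·14² + 1.7²·2.3² + 1.1²·9.7² + 0.7²·4² + 2·[1.02·14·2.3·0.40 + 0.66·14·9.7·0.19 + 0.42·14·4·0.53 + 1.87·2.3·9.7·0.12 + 1.19·2.3·4·0.56 + 0.77·9.7·4·0.21] = 207.537 + 120.087 = 327.624.
With uncorrelated errors the cross-covariances are all true-score covariance, so they carry over unchanged; only the diagonal terms shrink to ρᵢσᵢ².
True-score variance = [0.6²·14²·0.69 + 1.7²·2.3²·0.71 + 1.1²·9.7²·0.65 + 0.7²·4²·0.63] + 120.087 = 138.482 + 120.087 = 258.569.
Reliability = 258.569 / 327.624 = 0.789.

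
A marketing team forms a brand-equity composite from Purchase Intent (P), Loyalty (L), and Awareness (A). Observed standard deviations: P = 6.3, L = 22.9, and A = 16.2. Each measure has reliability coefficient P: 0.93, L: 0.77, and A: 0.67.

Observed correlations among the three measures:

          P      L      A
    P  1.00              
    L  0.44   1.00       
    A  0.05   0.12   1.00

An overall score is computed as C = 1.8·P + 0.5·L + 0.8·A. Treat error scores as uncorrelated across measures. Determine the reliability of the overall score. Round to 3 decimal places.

0.840

Var(C) = 1.8²·6.3² + 0.5²·22.9² + 0.8²·16.2² + 2·[0.9·6.3·22.9·0.44 + 1.44·6.3·16.2·0.05 + 0.4·22.9·16.2·0.12] = 427.66 + 164.573 = 592.232.
Because errors are independent across components, Cov(Tᵢ,Tⱼ) = Cov(Xᵢ,Xⱼ); the off-diagonal part of the true-score variance is the same as above.
True-score variance = [1.8²·6.3²·0.93 + 0.5²·22.9²·0.77 + 0.8²·16.2²·0.67] + 164.573 = 333.077 + 164.573 = 497.65.
Reliability = 497.65 / 592.232 = 0.840.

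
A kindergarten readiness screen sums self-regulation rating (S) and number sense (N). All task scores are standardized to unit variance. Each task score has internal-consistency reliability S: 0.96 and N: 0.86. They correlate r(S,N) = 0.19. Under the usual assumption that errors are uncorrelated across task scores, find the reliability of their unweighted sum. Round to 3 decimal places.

0.924

Var(S+N) = 2 + 2·[0.19] = 2 + 0.38 = 2.38.
With uncorrelated errors the cross-covariances are all true-score covariance, so they carry over unchanged; only the diagonal terms shrink to ρᵢσᵢ².
True-score variance = [0.96 + 0.86] + 0.38 = 1.82 + 0.38 = 2.2.
Reliability = 2.2 / 2.38 = 0.924.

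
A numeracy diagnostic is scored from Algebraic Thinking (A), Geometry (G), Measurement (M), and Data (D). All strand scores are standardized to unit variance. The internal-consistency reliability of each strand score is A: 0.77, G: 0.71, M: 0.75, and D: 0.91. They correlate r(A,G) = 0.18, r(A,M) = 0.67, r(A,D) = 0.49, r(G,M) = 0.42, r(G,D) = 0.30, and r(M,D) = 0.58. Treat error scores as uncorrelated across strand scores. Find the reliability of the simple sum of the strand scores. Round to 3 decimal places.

0.907

Var(A+G+M+D) = 4 + 2·[0.18 + 0.67 + 0.49 + 0.42 + 0.30 + 0.58] = 4 + 5.28 = 9.28.
Under uncorrelated errors the observed covariances equal the true-score covariances, so only the own-variance terms attenuate.
True-score variance = [0.77 + 0.71 + 0.75 + 0.91] + 5.28 = 3.14 + 5.28 = 8.42.
Reliability = 8.42 / 9.28 = 0.907.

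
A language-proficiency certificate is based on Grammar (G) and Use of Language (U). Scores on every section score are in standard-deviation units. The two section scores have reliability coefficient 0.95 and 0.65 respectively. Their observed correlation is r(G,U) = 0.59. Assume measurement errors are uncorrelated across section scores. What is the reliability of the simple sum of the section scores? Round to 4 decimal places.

Var(G+U) = 2 + 2·[0.59] = 2 + 1.18 = 3.18.
Because errors are independent across components, Cov(Tᵢ,Tⱼ) = Cov(Xᵢ,Xⱼ); the off-diagonal part of the true-score variance is the same as above.
True-score variance = [0.95 + 0.65] + 1.18 = 1.6 + 1.18 = 2.78.
Reliability = 2.78 / 3.18 = 0.8742.

0.8742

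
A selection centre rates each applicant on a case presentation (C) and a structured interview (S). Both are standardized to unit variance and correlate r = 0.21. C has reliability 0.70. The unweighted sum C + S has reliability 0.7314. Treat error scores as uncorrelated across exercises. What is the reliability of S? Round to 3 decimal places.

Var(C+S) = 2 + 2·0.21 = 2.420.
True-score variance = ρ_C + ρ_S + 2·0.21, so 0.7314 = (0.70 + ρ_S + 0.42) / 2.420.
ρ_S = 0.7314·2.420 − 0.70 − 0.42 = 0.650.

0.650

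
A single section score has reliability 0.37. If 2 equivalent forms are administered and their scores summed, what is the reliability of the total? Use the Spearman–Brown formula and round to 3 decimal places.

ρ_k = kρ / (1 + (k−1)ρ) = 2·0.37 / (1 + 1·0.37) = 0.740 / 1.370 = 0.540.

0.540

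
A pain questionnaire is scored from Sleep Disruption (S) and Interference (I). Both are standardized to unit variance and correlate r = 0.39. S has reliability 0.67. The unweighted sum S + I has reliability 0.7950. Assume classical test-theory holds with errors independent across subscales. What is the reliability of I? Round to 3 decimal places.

Var(S+I) = 2 + 2·0.39 = 2.780.
True-score variance = ρ_S + ρ_I + 2·0.39, so 0.7950 = (0.67 + ρ_I + 0.78) / 2.780.
ρ_I = 0.7950·2.780 − 0.67 − 0.78 = 0.760.

0.760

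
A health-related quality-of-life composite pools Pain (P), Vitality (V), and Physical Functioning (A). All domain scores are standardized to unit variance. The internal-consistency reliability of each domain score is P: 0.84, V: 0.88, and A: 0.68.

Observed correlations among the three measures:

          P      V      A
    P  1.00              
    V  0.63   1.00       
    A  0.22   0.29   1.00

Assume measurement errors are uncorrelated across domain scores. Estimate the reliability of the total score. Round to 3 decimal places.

0.886

Var(P+V+A) = 3 + 2·[0.63 + 0.22 + 0.29] = 3 + 2.28 = 5.28.
Under uncorrelated errors the observed covariances equal the true-score covariances, so only the own-variance terms attenuate.
True-score variance = [0.84 + 0.88 + 0.68] + 2.28 = 2.4 + 2.28 = 4.68.
Reliability = 4.68 / 5.28 = 0.886.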